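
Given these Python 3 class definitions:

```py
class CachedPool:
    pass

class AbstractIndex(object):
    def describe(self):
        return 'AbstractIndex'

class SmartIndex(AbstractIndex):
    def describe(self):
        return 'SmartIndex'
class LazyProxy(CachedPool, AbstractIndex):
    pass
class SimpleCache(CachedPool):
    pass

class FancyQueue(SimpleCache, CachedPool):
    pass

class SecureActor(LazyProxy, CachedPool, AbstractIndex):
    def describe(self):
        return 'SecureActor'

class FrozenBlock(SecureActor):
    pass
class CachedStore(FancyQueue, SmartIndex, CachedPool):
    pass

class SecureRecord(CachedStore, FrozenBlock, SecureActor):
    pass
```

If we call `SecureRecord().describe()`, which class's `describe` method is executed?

SmartIndex

L[SecureRecord] = SecureRecord + merge(L[CachedStore], L[FrozenBlock], L[SecureActor], [CachedStore FrozenBlock SecureActor])
  take CachedStore:  [CachedStore FancyQueue SimpleCache SmartIndex CachedPool AbstractIndex object] + [FrozenBlock SecureActor LazyProxy CachedPool AbstractIndex object] + [SecureActor LazyProxy CachedPool AbstractIndex object] + [CachedStore FrozenBlock SecureActor]
  take FancyQueue:  [FancyQueue SimpleCache SmartIndex CachedPool AbstractIndex object] + [FrozenBlock SecureActor LazyProxy CachedPool AbstractIndex object] + [SecureActor LazyProxy CachedPool AbstractIndex object] + [FrozenBlock SecureActor]
  take SimpleCache:  [SimpleCache SmartIndex CachedPool AbstractIndex object] + [FrozenBlock SecureActor LazyProxy CachedPool AbstractIndex object] + [SecureActor LazyProxy CachedPool AbstractIndex object] + [FrozenBlock SecureActor]
  take SmartIndex:  [SmartIndex CachedPool AbstractIndex object] + [FrozenBlock SecureActor LazyProxy CachedPool AbstractIndex object] + [SecureActor LazyProxy CachedPool AbstractIndex object] + [FrozenBlock SecureActor]
  take FrozenBlock:  [CachedPool AbstractIndex object] + [FrozenBlock SecureActor LazyProxy CachedPool AbstractIndex object] + [SecureActor LazyProxy CachedPool AbstractIndex object] + [FrozenBlock SecureActor]
  take SecureActor:  [CachedPool AbstractIndex object] + [SecureActor LazyProxy CachedPool AbstractIndex object] + [SecureActor LazyProxy CachedPool AbstractIndex object] + [SecureActor]
  take LazyProxy:  [CachedPool AbstractIndex object] + [LazyProxy CachedPool AbstractIndex object] + [LazyProxy CachedPool AbstractIndex object]
  take CachedPool:  [CachedPool AbstractIndex object] + [CachedPool AbstractIndex object] + [CachedPool AbstractIndex object]
  take AbstractIndex:  [AbstractIndex object] + [AbstractIndex object] + [AbstractIndex object]
  take object:  [object] + [object] + [object]
MRO: SecureRecord CachedStore FancyQueue SimpleCache SmartIndex FrozenBlock SecureActor LazyProxy CachedPool AbstractIndex object
describe is defined in: AbstractIndex, SecureActor, SmartIndex. First along the MRO is SmartIndex.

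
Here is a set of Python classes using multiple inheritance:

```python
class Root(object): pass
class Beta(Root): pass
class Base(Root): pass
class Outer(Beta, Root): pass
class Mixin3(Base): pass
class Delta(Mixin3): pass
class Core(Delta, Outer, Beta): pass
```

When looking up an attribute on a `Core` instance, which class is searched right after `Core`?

Delta

L[Core] = Core + merge(L[Delta], L[Outer], L[Beta], [Delta Outer Beta])
  take Delta:  [Delta Mixin3 Base Root object] + [Outer Beta Root object] + [Beta Root object] + [Delta Outer Beta]
  take Mixin3:  [Mixin3 Base Root object] + [Outer Beta Root object] + [Beta Root object] + [Outer Beta]
  take Base:  [Base Root object] + [Outer Beta Root object] + [Beta Root object] + [Outer Beta]
  take Outer:  [Root object] + [Outer Beta Root object] + [Beta Root object] + [Outer Beta]
  take Beta:  [Root object] + [Beta Root object] + [Beta Root object] + [Beta]
  take Root:  [Root object] + [Root object] + [Root object]
  take object:  [object] + [object] + [object]
MRO: Core Delta Mixin3 Base Outer Beta Root object
Core is at position 0; next is Delta.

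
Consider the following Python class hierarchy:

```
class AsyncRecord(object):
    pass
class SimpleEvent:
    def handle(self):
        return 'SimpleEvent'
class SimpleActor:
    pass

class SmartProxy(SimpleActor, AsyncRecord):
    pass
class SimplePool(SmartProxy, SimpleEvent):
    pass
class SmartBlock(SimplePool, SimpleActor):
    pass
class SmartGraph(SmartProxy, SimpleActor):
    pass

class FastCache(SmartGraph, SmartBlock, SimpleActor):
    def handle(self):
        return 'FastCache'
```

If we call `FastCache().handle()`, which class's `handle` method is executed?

FastCache

L[FastCache] = FastCache + merge(L[SmartGraph], L[SmartBlock], L[SimpleActor], [SmartGraph SmartBlock SimpleActor])
  take SmartGraph:  [SmartGraph SmartProxy SimpleActor AsyncRecord object] + [SmartBlock SimplePool SmartProxy SimpleActor AsyncRecord SimpleEvent object] + [SimpleActor object] + [SmartGraph SmartBlock SimpleActor]
  take SmartBlock:  [SmartProxy SimpleActor AsyncRecord object] + [SmartBlock SimplePool SmartProxy SimpleActor AsyncRecord SimpleEvent object] + [SimpleActor object] + [SmartBlock SimpleActor]
  take SimplePool:  [SmartProxy SimpleActor AsyncRecord object] + [SimplePool SmartProxy SimpleActor AsyncRecord SimpleEvent object] + [SimpleActor object] + [SimpleActor]
  take SmartProxy:  [SmartProxy SimpleActor AsyncRecord object] + [SmartProxy SimpleActor AsyncRecord SimpleEvent object] + [SimpleActor object] + [SimpleActor]
  take SimpleActor:  [SimpleActor AsyncRecord object] + [SimpleActor AsyncRecord SimpleEvent object] + [SimpleActor object] + [SimpleActor]
  take AsyncRecord:  [AsyncRecord object] + [AsyncRecord SimpleEvent object] + [object]
  take SimpleEvent:  [object] + [SimpleEvent object] + [object]
  take object:  [object] + [object] + [object]
MRO: FastCache SmartGraph SmartBlock SimplePool SmartProxy SimpleActor AsyncRecord SimpleEvent object
handle is defined in: FastCache, SimpleEvent. First along the MRO is FastCache.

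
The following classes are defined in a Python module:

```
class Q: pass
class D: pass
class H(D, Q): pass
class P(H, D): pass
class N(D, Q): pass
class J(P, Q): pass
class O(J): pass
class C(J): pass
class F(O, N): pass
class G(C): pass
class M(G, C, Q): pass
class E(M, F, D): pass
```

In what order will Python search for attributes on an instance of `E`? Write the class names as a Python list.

[E, M, G, C, F, O, J, P, H, N, D, Q, object]

L[E] = E + merge(L[M], L[F], L[D], [M F D])
  take M:  [M G C J P H D Q object] + [F O J P H N D Q object] + [D object] + [M F D]
  take G:  [G C J P H D Q object] + [F O J P H N D Q object] + [D object] + [F D]
  take C:  [C J P H D Q object] + [F O J P H N D Q object] + [D object] + [F D]
  take F:  [J P H D Q object] + [F O J P H N D Q object] + [D object] + [F D]
  take O:  [J P H D Q object] + [O J P H N D Q object] + [D object] + [D]
  take J:  [J P H D Q object] + [J P H N D Q object] + [D object] + [D]
  take P:  [P H D Q object] + [P H N D Q object] + [D object] + [D]
  take H:  [H D Q object] + [H N D Q object] + [D object] + [D]
  take N:  [D Q object] + [N D Q object] + [D object] + [D]
  take D:  [D Q object] + [D Q object] + [D object] + [D]
  take Q:  [Q object] + [Q object] + [object]
  take object:  [object] + [object] + [object]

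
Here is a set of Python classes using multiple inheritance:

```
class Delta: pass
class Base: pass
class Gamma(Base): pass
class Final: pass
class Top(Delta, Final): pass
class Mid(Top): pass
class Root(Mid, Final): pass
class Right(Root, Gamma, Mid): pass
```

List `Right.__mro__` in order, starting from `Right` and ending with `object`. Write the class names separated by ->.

Right -> Root -> Gamma -> Mid -> Top -> Delta -> Final -> Base -> object

L[Right] = Right + merge(L[Root], L[Gamma], L[Mid], [Root Gamma Mid])
  take Root:  [Root Mid Top Delta Final object] + [Gamma Base object] + [Mid Top Delta Final object] + [Root Gamma Mid]
  take Gamma:  [Mid Top Delta Final object] + [Gamma Base object] + [Mid Top Delta Final object] + [Gamma Mid]
  take Mid:  [Mid Top Delta Final object] + [Base object] + [Mid Top Delta Final object] + [Mid]
  take Top:  [Top Delta Final object] + [Base object] + [Top Delta Final object]
  take Delta:  [Delta Final object] + [Base object] + [Delta Final object]
  take Final:  [Final object] + [Base object] + [Final object]
  take Base:  [object] + [Base object] + [object]
  take object:  [object] + [object] + [object]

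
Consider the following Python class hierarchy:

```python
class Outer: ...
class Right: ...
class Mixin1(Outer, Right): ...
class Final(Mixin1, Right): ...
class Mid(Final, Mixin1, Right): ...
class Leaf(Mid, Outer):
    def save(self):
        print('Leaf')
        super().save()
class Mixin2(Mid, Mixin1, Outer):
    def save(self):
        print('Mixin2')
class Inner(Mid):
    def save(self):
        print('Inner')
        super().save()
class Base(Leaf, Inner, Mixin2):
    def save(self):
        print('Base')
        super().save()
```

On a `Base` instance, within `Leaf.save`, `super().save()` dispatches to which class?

L[Base] = Base + merge(L[Leaf], L[Inner], L[Mixin2], [Leaf Inner Mixin2])
  take Leaf:  [Leaf Mid Final Mixin1 Outer Right object] + [Inner Mid Final Mixin1 Outer Right object] + [Mixin2 Mid Final Mixin1 Outer Right object] + [Leaf Inner Mixin2]
  take Inner:  [Mid Final Mixin1 Outer Right object] + [Inner Mid Final Mixin1 Outer Right object] + [Mixin2 Mid Final Mixin1 Outer Right object] + [Inner Mixin2]
  take Mixin2:  [Mid Final Mixin1 Outer Right object] + [Mid Final Mixin1 Outer Right object] + [Mixin2 Mid Final Mixin1 Outer Right object] + [Mixin2]
  take Mid:  [Mid Final Mixin1 Outer Right object] + [Mid Final Mixin1 Outer Right object] + [Mid Final Mixin1 Outer Right object]
  take Final:  [Final Mixin1 Outer Right object] + [Final Mixin1 Outer Right object] + [Final Mixin1 Outer Right object]
  take Mixin1:  [Mixin1 Outer Right object] + [Mixin1 Outer Right object] + [Mixin1 Outer Right object]
  take Outer:  [Outer Right object] + [Outer Right object] + [Outer Right object]
  take Right:  [Right object] + [Right object] + [Right object]
  take object:  [object] + [object] + [object]
MRO: Base Leaf Inner Mixin2 Mid Final Mixin1 Outer Right object
super() in Leaf.save on a Base instance goes to the class after Leaf in Base's MRO: Inner.

Inner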